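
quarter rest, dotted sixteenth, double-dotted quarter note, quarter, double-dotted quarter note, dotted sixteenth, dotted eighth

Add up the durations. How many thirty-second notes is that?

56

Each duration in thirty-second notes: quarter rest = 8; dotted sixteenth = 3; double-dotted quarter note = 14; quarter = 8; double-dotted quarter note = 14; dotted sixteenth = 3; dotted eighth = 6.
Adding: 8 + 3 + 14 + 8 + 14 + 3 + 6 = 56 thirty-second notes.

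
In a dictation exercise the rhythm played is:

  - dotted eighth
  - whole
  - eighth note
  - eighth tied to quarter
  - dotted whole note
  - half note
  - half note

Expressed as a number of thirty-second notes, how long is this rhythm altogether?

134

Express everything in thirty-second notes: dotted eighth = 6; whole = 32; eighth note = 4; eighth tied to quarter (eighth + quarter) = 12; dotted whole note = 48; half note = 16; half note = 16.
Adding: 6 + 32 + 4 + 12 + 48 + 16 + 16 = 134 thirty-second notes.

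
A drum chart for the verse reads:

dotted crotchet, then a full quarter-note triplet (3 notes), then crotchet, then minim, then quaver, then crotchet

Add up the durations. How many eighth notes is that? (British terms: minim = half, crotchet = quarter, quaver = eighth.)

Convert each value to eighth notes: dotted crotchet = 3; a full quarter-note triplet (3 notes) (three triplet quarters span one half) = 4; crotchet = 2; minim = 4; quaver = 1; crotchet = 2.
Total: 3 + 4 + 2 + 4 + 1 + 2 = 16 eighth notes.

16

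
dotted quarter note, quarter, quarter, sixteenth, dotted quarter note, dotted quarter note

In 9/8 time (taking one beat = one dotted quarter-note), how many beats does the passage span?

One dotted quarter-note beat = 6 sixteenth notes.
Working in sixteenth notes: dotted quarter note = 6; quarter = 4; quarter = 4; sixteenth = 1; dotted quarter note = 6; dotted quarter note = 6.
Sum: 6 + 4 + 4 + 1 + 6 + 6 = 27.
27 ÷ 6 = 4.5 beats.

4.5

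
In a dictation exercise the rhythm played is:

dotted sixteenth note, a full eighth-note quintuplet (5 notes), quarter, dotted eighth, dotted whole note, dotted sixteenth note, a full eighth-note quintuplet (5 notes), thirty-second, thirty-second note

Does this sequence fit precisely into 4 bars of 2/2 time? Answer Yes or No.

One bar of 2/2 = 32 thirty-second notes, so 4 bars = 128.
Each duration in thirty-second notes: dotted sixteenth note = 3; a full eighth-note quintuplet (5 notes) (five quintuplet eighths span one half) = 16; quarter = 8; dotted eighth = 6; dotted whole note = 48; dotted sixteenth note = 3; a full eighth-note quintuplet (5 notes) (five quintuplet eighths span one half) = 16; thirty-second = 1; thirty-second note = 1.
Altogether 3 + 16 + 8 + 6 + 48 + 3 + 16 + 1 + 1 = 102.
102 falls short of 128, so the answer is No.

No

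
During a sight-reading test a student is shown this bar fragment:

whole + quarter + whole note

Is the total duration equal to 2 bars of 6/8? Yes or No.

One bar of 6/8 = 3 quarter notes, so 2 bars = 6.
Working in quarter notes: whole = 4; quarter = 1; whole note = 4.
Sum: 4 + 1 + 4 = 9.
9 exceeds 6, so the answer is No.

No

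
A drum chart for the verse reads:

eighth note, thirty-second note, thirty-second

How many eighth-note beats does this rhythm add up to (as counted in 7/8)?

1.5

One eighth-note beat = 4 thirty-second notes.
Each duration in thirty-second notes: eighth note = 4; thirty-second note = 1; thirty-second = 1.
Adding: 4 + 1 + 1 = 6.
6 ÷ 4 = 1.5 beats.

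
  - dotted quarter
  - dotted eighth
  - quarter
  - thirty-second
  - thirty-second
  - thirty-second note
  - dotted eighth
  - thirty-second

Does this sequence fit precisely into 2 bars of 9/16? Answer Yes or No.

Yes

One bar of 9/16 = 18 thirty-second notes, so 2 bars = 36.
Convert each value to thirty-second notes: dotted quarter = 12; dotted eighth = 6; quarter = 8; thirty-second = 1; thirty-second = 1; thirty-second note = 1; dotted eighth = 6; thirty-second = 1.
Total: 12 + 6 + 8 + 1 + 1 + 1 + 6 + 1 = 36.
36 equals 36, so the answer is Yes.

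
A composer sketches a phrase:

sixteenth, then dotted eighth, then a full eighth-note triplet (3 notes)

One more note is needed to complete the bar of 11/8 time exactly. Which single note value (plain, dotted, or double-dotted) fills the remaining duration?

The bar of 11/8 = 22 sixteenth notes.
Working in sixteenth notes: sixteenth = 1; dotted eighth = 3; a full eighth-note triplet (3 notes) (three triplet eighths span one quarter) = 4.
Sum: 1 + 3 + 4 = 8.
Remaining: 22 − 8 = 14 sixteenth notes, which is a double-dotted half note.

double-dotted half note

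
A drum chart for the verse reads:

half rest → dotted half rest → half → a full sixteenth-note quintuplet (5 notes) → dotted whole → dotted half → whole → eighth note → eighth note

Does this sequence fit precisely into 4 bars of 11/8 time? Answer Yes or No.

One bar of 11/8 = 11 eighth notes, so 4 bars = 44.
Convert each value to eighth notes: half rest = 4; dotted half rest = 6; half = 4; a full sixteenth-note quintuplet (5 notes) (five quintuplet sixteenths span one quarter) = 2; dotted whole = 12; dotted half = 6; whole = 8; eighth note = 1; eighth note = 1.
Adding: 4 + 6 + 4 + 2 + 12 + 6 + 8 + 1 + 1 = 44.
44 equals 44, so the answer is Yes.

Yes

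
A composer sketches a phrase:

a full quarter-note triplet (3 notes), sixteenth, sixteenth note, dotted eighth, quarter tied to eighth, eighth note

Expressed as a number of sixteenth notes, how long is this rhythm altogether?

Each duration in sixteenth notes: a full quarter-note triplet (3 notes) (three triplet quarters span one half) = 8; sixteenth = 1; sixteenth note = 1; dotted eighth = 3; quarter tied to eighth (quarter + eighth) = 6; eighth note = 2.
Total: 8 + 1 + 1 + 3 + 6 + 2 = 21 sixteenth notes.

21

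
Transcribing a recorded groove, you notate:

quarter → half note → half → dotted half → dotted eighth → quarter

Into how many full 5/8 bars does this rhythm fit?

One bar of 5/8 = 10 sixteenth notes.
Express everything in sixteenth notes: quarter = 4; half note = 8; half = 8; dotted half = 12; dotted eighth = 3; quarter = 4.
Total: 4 + 8 + 8 + 12 + 3 + 4 = 39.
39 ÷ 10 = 3 complete bars with 9 left over.

3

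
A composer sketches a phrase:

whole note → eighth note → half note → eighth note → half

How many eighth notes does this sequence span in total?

In eighth notes: whole note = 8; eighth note = 1; half note = 4; eighth note = 1; half = 4.
Altogether 8 + 1 + 4 + 1 + 4 = 18 eighth notes.

18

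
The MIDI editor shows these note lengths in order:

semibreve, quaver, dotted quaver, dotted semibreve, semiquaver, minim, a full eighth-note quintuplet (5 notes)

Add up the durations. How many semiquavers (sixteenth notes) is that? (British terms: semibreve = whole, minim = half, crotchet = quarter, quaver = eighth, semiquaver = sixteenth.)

In sixteenth notes: semibreve = 16; quaver = 2; dotted quaver = 3; dotted semibreve = 24; semiquaver = 1; minim = 8; a full eighth-note quintuplet (5 notes) (five quintuplet eighths span one half) = 8.
Total: 16 + 2 + 3 + 24 + 1 + 8 + 8 = 62 sixteenth notes.

62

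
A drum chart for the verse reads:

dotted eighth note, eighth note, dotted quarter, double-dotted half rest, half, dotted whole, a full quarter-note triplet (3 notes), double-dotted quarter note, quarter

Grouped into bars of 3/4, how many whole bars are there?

6

One bar of 3/4 = 12 sixteenth notes.
In sixteenth notes: dotted eighth note = 3; eighth note = 2; dotted quarter = 6; double-dotted half rest = 14; half = 8; dotted whole = 24; a full quarter-note triplet (3 notes) (three triplet quarters span one half) = 8; double-dotted quarter note = 7; quarter = 4.
Total: 3 + 2 + 6 + 14 + 8 + 24 + 8 + 7 + 4 = 76.
76 ÷ 12 = 6 complete bars with 4 left over.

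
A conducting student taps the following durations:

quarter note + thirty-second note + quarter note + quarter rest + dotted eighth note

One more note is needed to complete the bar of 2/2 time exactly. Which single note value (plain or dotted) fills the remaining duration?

The bar of 2/2 = 32 thirty-second notes.
Express everything in thirty-second notes: quarter note = 8; thirty-second note = 1; quarter note = 8; quarter rest = 8; dotted eighth note = 6.
Total: 8 + 1 + 8 + 8 + 6 = 31.
Remaining: 32 − 31 = 1 thirty-second note, which is a thirty-second note.

thirty-second note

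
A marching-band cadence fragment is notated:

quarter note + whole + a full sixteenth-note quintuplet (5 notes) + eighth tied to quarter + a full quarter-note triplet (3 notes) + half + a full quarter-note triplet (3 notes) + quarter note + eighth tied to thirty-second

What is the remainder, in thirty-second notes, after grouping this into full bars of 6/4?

One bar of 6/4 = 48 thirty-second notes.
Each duration in thirty-second notes: quarter note = 8; whole = 32; a full sixteenth-note quintuplet (5 notes) (five quintuplet sixteenths span one quarter) = 8; eighth tied to quarter (eighth + quarter) = 12; a full quarter-note triplet (3 notes) (three triplet quarters span one half) = 16; half = 16; a full quarter-note triplet (3 notes) (three triplet quarters span one half) = 16; quarter note = 8; eighth tied to thirty-second (eighth + thirty-second) = 5.
Total: 8 + 32 + 8 + 12 + 16 + 16 + 16 + 8 + 5 = 121.
121 ÷ 48 = 2 complete bars with 25 thirty-second notes remaining.

25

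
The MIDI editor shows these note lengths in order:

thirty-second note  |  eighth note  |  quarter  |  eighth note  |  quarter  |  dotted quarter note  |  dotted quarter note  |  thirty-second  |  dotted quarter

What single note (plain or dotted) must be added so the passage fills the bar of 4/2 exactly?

sixteenth note

The bar of 4/2 = 64 thirty-second notes.
In thirty-second notes: thirty-second note = 1; eighth note = 4; quarter = 8; eighth note = 4; quarter = 8; dotted quarter note = 12; dotted quarter note = 12; thirty-second = 1; dotted quarter = 12.
Total: 1 + 4 + 8 + 4 + 8 + 12 + 12 + 1 + 12 = 62.
Remaining: 64 − 62 = 2 thirty-second notes, which is a sixteenth note.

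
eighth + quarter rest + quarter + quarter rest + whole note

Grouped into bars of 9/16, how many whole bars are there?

3

One bar of 9/16 = 9 sixteenth notes.
Each duration in sixteenth notes: eighth = 2; quarter rest = 4; quarter = 4; quarter rest = 4; whole note = 16.
Altogether 2 + 4 + 4 + 4 + 16 = 30.
30 ÷ 9 = 3 complete bars with 3 left over.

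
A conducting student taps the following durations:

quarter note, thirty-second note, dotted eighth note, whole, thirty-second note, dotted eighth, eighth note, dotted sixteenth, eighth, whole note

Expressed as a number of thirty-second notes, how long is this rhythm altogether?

97

Express everything in thirty-second notes: quarter note = 8; thirty-second note = 1; dotted eighth note = 6; whole = 32; thirty-second note = 1; dotted eighth = 6; eighth note = 4; dotted sixteenth = 3; eighth = 4; whole note = 32.
Altogether 8 + 1 + 6 + 32 + 1 + 6 + 4 + 3 + 4 + 32 = 97 thirty-second notes.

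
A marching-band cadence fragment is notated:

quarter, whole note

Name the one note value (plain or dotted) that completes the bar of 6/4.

The bar of 6/4 = 6 quarter notes.
Each duration in quarter notes: quarter = 1; whole note = 4.
Total: 1 + 4 = 5.
Remaining: 6 − 5 = 1 quarter note, which is a quarter note.

quarter note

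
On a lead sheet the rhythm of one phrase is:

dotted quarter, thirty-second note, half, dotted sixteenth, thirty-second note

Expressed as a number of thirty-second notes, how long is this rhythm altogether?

33

In thirty-second notes: dotted quarter = 12; thirty-second note = 1; half = 16; dotted sixteenth = 3; thirty-second note = 1.
Sum: 12 + 1 + 16 + 3 + 1 = 33 thirty-second notes.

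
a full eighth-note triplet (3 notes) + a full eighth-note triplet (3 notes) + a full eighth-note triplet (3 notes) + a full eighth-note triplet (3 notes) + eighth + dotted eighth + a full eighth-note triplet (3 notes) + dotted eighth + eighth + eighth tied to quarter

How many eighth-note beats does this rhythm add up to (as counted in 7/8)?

One eighth-note beat = 2 sixteenth notes.
Each duration in sixteenth notes: a full eighth-note triplet (3 notes) (three triplet eighths span one quarter) = 4; a full eighth-note triplet (3 notes) (three triplet eighths span one quarter) = 4; a full eighth-note triplet (3 notes) (three triplet eighths span one quarter) = 4; a full eighth-note triplet (3 notes) (three triplet eighths span one quarter) = 4; eighth = 2; dotted eighth = 3; a full eighth-note triplet (3 notes) (three triplet eighths span one quarter) = 4; dotted eighth = 3; eighth = 2; eighth tied to quarter (eighth + quarter) = 6.
Adding: 4 + 4 + 4 + 4 + 2 + 3 + 4 + 3 + 2 + 6 = 36.
36 ÷ 2 = 18 beats.

18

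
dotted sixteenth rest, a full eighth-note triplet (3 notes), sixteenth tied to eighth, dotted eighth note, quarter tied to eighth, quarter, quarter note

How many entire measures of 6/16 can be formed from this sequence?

One bar of 6/16 = 12 thirty-second notes.
Working in thirty-second notes: dotted sixteenth rest = 3; a full eighth-note triplet (3 notes) (three triplet eighths span one quarter) = 8; sixteenth tied to eighth (sixteenth + eighth) = 6; dotted eighth note = 6; quarter tied to eighth (quarter + eighth) = 12; quarter = 8; quarter note = 8.
Total: 3 + 8 + 6 + 6 + 12 + 8 + 8 = 51.
51 ÷ 12 = 4 complete bars with 3 left over.

4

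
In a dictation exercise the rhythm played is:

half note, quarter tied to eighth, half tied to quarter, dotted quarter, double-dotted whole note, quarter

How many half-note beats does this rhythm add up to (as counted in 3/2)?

One half-note beat = 4 eighth notes.
Express everything in eighth notes: half note = 4; quarter tied to eighth (quarter + eighth) = 3; half tied to quarter (half + quarter) = 6; dotted quarter = 3; double-dotted whole note = 14; quarter = 2.
Sum: 4 + 3 + 6 + 3 + 14 + 2 = 32.
32 ÷ 4 = 8 beats.

8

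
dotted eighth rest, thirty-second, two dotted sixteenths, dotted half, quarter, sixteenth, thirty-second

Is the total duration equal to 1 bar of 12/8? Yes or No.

Yes

One bar of 12/8 = 48 thirty-second notes.
Each duration in thirty-second notes: dotted eighth rest = 6; thirty-second = 1; dotted sixteenth = 3; dotted sixteenth = 3; dotted half = 24; quarter = 8; sixteenth = 2; thirty-second = 1.
Total: 6 + 1 + 3 + 3 + 24 + 8 + 2 + 1 = 48.
48 equals 48, so the answer is Yes.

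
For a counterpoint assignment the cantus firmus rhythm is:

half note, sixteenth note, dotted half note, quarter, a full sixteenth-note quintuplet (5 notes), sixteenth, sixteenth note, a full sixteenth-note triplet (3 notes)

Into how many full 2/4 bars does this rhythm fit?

4

One bar of 2/4 = 8 sixteenth notes.
Convert each value to sixteenth notes: half note = 8; sixteenth note = 1; dotted half note = 12; quarter = 4; a full sixteenth-note quintuplet (5 notes) (five quintuplet sixteenths span one quarter) = 4; sixteenth = 1; sixteenth note = 1; a full sixteenth-note triplet (3 notes) (three triplet sixteenths span one eighth) = 2.
Sum: 8 + 1 + 12 + 4 + 4 + 1 + 1 + 2 = 33.
33 ÷ 8 = 4 complete bars with 1 left over.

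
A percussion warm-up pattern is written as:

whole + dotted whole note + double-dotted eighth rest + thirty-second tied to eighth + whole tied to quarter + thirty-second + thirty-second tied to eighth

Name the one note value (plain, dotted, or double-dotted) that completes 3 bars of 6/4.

dotted eighth note

3 bars of 6/4 = 144 thirty-second notes.
Convert each value to thirty-second notes: whole = 32; dotted whole note = 48; double-dotted eighth rest = 7; thirty-second tied to eighth (thirty-second + eighth) = 5; whole tied to quarter (whole + quarter) = 40; thirty-second = 1; thirty-second tied to eighth (thirty-second + eighth) = 5.
Sum: 32 + 48 + 7 + 5 + 40 + 1 + 5 = 138.
Remaining: 144 − 138 = 6 thirty-second notes, which is a dotted eighth note.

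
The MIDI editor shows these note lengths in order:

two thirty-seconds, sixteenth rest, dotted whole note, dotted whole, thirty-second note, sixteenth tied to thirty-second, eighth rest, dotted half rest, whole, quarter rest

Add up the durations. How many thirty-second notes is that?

Each duration in thirty-second notes: thirty-second = 1; thirty-second = 1; sixteenth rest = 2; dotted whole note = 48; dotted whole = 48; thirty-second note = 1; sixteenth tied to thirty-second (sixteenth + thirty-second) = 3; eighth rest = 4; dotted half rest = 24; whole = 32; quarter rest = 8.
Total: 1 + 1 + 2 + 48 + 48 + 1 + 3 + 4 + 24 + 32 + 8 = 172 thirty-second notes.

172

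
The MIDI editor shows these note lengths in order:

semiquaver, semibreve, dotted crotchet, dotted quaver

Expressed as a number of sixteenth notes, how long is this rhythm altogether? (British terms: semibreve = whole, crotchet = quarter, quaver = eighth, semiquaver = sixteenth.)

Working in sixteenth notes: semiquaver = 1; semibreve = 16; dotted crotchet = 6; dotted quaver = 3.
Sum: 1 + 16 + 6 + 3 = 26 sixteenth notes.

26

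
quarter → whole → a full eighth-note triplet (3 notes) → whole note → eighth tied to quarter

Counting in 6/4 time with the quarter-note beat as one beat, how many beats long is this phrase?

11.5

One quarter-note beat = 2 eighth notes.
In eighth notes: quarter = 2; whole = 8; a full eighth-note triplet (3 notes) (three triplet eighths span one quarter) = 2; whole note = 8; eighth tied to quarter (eighth + quarter) = 3.
Total: 2 + 8 + 2 + 8 + 3 = 23.
23 ÷ 2 = 11.5 beats.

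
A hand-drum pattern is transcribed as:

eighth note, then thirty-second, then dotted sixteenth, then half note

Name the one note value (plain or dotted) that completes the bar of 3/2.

dotted half note

The bar of 3/2 = 48 thirty-second notes.
Working in thirty-second notes: eighth note = 4; thirty-second = 1; dotted sixteenth = 3; half note = 16.
Sum: 4 + 1 + 3 + 16 = 24.
Remaining: 48 − 24 = 24 thirty-second notes, which is a dotted half note.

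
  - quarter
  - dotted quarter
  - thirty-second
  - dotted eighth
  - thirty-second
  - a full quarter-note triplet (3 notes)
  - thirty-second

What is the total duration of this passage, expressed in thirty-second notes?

45

Convert each value to thirty-second notes: quarter = 8; dotted quarter = 12; thirty-second = 1; dotted eighth = 6; thirty-second = 1; a full quarter-note triplet (3 notes) (three triplet quarters span one half) = 16; thirty-second = 1.
Total: 8 + 12 + 1 + 6 + 1 + 16 + 1 = 45 thirty-second notes.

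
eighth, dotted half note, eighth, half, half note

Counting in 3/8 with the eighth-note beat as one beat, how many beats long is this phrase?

16

One eighth-note beat = 2 sixteenth notes.
Express everything in sixteenth notes: eighth = 2; dotted half note = 12; eighth = 2; half = 8; half note = 8.
Total: 2 + 12 + 2 + 8 + 8 = 32.
32 ÷ 2 = 16 beats.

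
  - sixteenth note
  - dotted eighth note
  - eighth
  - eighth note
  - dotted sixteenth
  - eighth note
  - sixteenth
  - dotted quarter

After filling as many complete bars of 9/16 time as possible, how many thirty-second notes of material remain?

One bar of 9/16 = 18 thirty-second notes.
Each duration in thirty-second notes: sixteenth note = 2; dotted eighth note = 6; eighth = 4; eighth note = 4; dotted sixteenth = 3; eighth note = 4; sixteenth = 2; dotted quarter = 12.
Adding: 2 + 6 + 4 + 4 + 3 + 4 + 2 + 12 = 37.
37 ÷ 18 = 2 complete bars with 1 thirty-second note remaining.

1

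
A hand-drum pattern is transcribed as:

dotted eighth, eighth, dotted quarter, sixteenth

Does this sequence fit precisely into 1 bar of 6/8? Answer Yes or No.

One bar of 6/8 = 12 sixteenth notes.
Convert each value to sixteenth notes: dotted eighth = 3; eighth = 2; dotted quarter = 6; sixteenth = 1.
Sum: 3 + 2 + 6 + 1 = 12.
12 equals 12, so the answer is Yes.

Yes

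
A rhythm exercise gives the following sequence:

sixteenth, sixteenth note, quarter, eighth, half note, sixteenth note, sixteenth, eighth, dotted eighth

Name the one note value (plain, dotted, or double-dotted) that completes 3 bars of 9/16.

quarter note

3 bars of 9/16 = 27 sixteenth notes.
Express everything in sixteenth notes: sixteenth = 1; sixteenth note = 1; quarter = 4; eighth = 2; half note = 8; sixteenth note = 1; sixteenth = 1; eighth = 2; dotted eighth = 3.
Adding: 1 + 1 + 4 + 2 + 8 + 1 + 1 + 2 + 3 = 23.
Remaining: 27 − 23 = 4 sixteenth notes, which is a quarter note.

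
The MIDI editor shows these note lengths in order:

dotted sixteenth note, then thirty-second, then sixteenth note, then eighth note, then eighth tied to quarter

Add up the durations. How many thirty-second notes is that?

Each duration in thirty-second notes: dotted sixteenth note = 3; thirty-second = 1; sixteenth note = 2; eighth note = 4; eighth tied to quarter (eighth + quarter) = 12.
Altogether 3 + 1 + 2 + 4 + 12 = 22 thirty-second notes.

22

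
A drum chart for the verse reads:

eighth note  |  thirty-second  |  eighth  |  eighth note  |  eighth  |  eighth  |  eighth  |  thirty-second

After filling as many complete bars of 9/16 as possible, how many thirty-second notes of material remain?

8

One bar of 9/16 = 18 thirty-second notes.
Each duration in thirty-second notes: eighth note = 4; thirty-second = 1; eighth = 4; eighth note = 4; eighth = 4; eighth = 4; eighth = 4; thirty-second = 1.
Adding: 4 + 1 + 4 + 4 + 4 + 4 + 4 + 1 = 26.
26 ÷ 18 = 1 complete bar with 8 thirty-second notes remaining.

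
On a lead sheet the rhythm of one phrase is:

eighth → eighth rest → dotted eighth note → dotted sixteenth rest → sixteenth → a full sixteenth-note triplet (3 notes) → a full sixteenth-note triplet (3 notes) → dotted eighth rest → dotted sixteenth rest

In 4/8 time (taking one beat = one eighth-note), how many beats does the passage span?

9

One eighth-note beat = 4 thirty-second notes.
Each duration in thirty-second notes: eighth = 4; eighth rest = 4; dotted eighth note = 6; dotted sixteenth rest = 3; sixteenth = 2; a full sixteenth-note triplet (3 notes) (three triplet sixteenths span one eighth) = 4; a full sixteenth-note triplet (3 notes) (three triplet sixteenths span one eighth) = 4; dotted eighth rest = 6; dotted sixteenth rest = 3.
Altogether 4 + 4 + 6 + 3 + 2 + 4 + 4 + 6 + 3 = 36.
36 ÷ 4 = 9 beats.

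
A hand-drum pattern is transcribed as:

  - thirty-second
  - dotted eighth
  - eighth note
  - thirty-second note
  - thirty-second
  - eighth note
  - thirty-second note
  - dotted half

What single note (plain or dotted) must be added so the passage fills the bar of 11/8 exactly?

The bar of 11/8 = 44 thirty-second notes.
Each duration in thirty-second notes: thirty-second = 1; dotted eighth = 6; eighth note = 4; thirty-second note = 1; thirty-second = 1; eighth note = 4; thirty-second note = 1; dotted half = 24.
Adding: 1 + 6 + 4 + 1 + 1 + 4 + 1 + 24 = 42.
Remaining: 44 − 42 = 2 thirty-second notes, which is a sixteenth note.

sixteenth note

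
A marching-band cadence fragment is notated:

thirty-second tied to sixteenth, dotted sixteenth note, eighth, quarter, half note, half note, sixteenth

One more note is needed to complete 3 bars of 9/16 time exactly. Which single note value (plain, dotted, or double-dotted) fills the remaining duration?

3 bars of 9/16 = 54 thirty-second notes.
Each duration in thirty-second notes: thirty-second tied to sixteenth (thirty-second + sixteenth) = 3; dotted sixteenth note = 3; eighth = 4; quarter = 8; half note = 16; half note = 16; sixteenth = 2.
Total: 3 + 3 + 4 + 8 + 16 + 16 + 2 = 52.
Remaining: 54 − 52 = 2 thirty-second notes, which is a sixteenth note.

sixteenth note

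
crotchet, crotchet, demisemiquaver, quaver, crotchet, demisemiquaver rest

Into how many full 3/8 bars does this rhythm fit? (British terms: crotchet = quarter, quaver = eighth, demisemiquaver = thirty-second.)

2

One bar of 3/8 = 12 thirty-second notes.
Convert each value to thirty-second notes: crotchet = 8; crotchet = 8; demisemiquaver = 1; quaver = 4; crotchet = 8; demisemiquaver rest = 1.
Sum: 8 + 8 + 1 + 4 + 8 + 1 = 30.
30 ÷ 12 = 2 complete bars with 6 left over.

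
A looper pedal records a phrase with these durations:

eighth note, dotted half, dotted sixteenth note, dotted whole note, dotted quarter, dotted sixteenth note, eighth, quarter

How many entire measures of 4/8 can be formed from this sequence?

6

One bar of 4/8 = 16 thirty-second notes.
In thirty-second notes: eighth note = 4; dotted half = 24; dotted sixteenth note = 3; dotted whole note = 48; dotted quarter = 12; dotted sixteenth note = 3; eighth = 4; quarter = 8.
Total: 4 + 24 + 3 + 48 + 12 + 3 + 4 + 8 = 106.
106 ÷ 16 = 6 complete bars with 10 left over.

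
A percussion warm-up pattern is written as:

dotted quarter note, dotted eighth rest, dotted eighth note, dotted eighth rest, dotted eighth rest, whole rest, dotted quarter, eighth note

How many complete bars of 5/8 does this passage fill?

4

One bar of 5/8 = 10 sixteenth notes.
Express everything in sixteenth notes: dotted quarter note = 6; dotted eighth rest = 3; dotted eighth note = 3; dotted eighth rest = 3; dotted eighth rest = 3; whole rest = 16; dotted quarter = 6; eighth note = 2.
Adding: 6 + 3 + 3 + 3 + 3 + 16 + 6 + 2 = 42.
42 ÷ 10 = 4 complete bars with 2 left over.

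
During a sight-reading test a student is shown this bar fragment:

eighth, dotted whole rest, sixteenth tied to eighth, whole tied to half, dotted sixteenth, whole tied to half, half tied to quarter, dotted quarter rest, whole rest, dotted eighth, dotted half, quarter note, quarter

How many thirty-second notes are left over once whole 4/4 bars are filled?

15

One bar of 4/4 = 32 thirty-second notes.
In thirty-second notes: eighth = 4; dotted whole rest = 48; sixteenth tied to eighth (sixteenth + eighth) = 6; whole tied to half (whole + half) = 48; dotted sixteenth = 3; whole tied to half (whole + half) = 48; half tied to quarter (half + quarter) = 24; dotted quarter rest = 12; whole rest = 32; dotted eighth = 6; dotted half = 24; quarter note = 8; quarter = 8.
Sum: 4 + 48 + 6 + 48 + 3 + 48 + 24 + 12 + 32 + 6 + 24 + 8 + 8 = 271.
271 ÷ 32 = 8 complete bars with 15 thirty-second notes remaining.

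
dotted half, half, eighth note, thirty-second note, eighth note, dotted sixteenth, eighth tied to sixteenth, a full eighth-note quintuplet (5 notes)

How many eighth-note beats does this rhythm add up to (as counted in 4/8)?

18.5

One eighth-note beat = 4 thirty-second notes.
In thirty-second notes: dotted half = 24; half = 16; eighth note = 4; thirty-second note = 1; eighth note = 4; dotted sixteenth = 3; eighth tied to sixteenth (eighth + sixteenth) = 6; a full eighth-note quintuplet (5 notes) (five quintuplet eighths span one half) = 16.
Total: 24 + 16 + 4 + 1 + 4 + 3 + 6 + 16 = 74.
74 ÷ 4 = 18.5 beats.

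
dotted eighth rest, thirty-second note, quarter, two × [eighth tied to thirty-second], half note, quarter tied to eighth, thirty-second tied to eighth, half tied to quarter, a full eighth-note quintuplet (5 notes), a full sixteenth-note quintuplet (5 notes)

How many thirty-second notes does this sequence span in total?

106

Convert each value to thirty-second notes: dotted eighth rest = 6; thirty-second note = 1; quarter = 8; eighth tied to thirty-second (eighth + thirty-second) = 5; eighth tied to thirty-second (eighth + thirty-second) = 5; half note = 16; quarter tied to eighth (quarter + eighth) = 12; thirty-second tied to eighth (thirty-second + eighth) = 5; half tied to quarter (half + quarter) = 24; a full eighth-note quintuplet (5 notes) (five quintuplet eighths span one half) = 16; a full sixteenth-note quintuplet (5 notes) (five quintuplet sixteenths span one quarter) = 8.
Total: 6 + 1 + 8 + 5 + 5 + 16 + 12 + 5 + 24 + 16 + 8 = 106 thirty-second notes.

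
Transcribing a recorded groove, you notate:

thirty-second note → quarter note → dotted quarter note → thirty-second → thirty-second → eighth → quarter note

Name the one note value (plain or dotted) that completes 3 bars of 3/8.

thirty-second note

3 bars of 3/8 = 36 thirty-second notes.
In thirty-second notes: thirty-second note = 1; quarter note = 8; dotted quarter note = 12; thirty-second = 1; thirty-second = 1; eighth = 4; quarter note = 8.
Sum: 1 + 8 + 12 + 1 + 1 + 4 + 8 = 35.
Remaining: 36 − 35 = 1 thirty-second note, which is a thirty-second note.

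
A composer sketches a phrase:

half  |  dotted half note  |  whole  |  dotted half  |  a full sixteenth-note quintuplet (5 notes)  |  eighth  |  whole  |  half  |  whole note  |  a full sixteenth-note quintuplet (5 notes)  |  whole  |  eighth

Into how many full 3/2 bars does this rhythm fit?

4

One bar of 3/2 = 12 eighth notes.
Working in eighth notes: half = 4; dotted half note = 6; whole = 8; dotted half = 6; a full sixteenth-note quintuplet (5 notes) (five quintuplet sixteenths span one quarter) = 2; eighth = 1; whole = 8; half = 4; whole note = 8; a full sixteenth-note quintuplet (5 notes) (five quintuplet sixteenths span one quarter) = 2; whole = 8; eighth = 1.
Adding: 4 + 6 + 8 + 6 + 2 + 1 + 8 + 4 + 8 + 2 + 8 + 1 = 58.
58 ÷ 12 = 4 complete bars with 10 left over.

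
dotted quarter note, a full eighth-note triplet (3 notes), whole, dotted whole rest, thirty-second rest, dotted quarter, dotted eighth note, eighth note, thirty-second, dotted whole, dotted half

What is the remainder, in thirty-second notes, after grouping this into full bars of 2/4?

One bar of 2/4 = 16 thirty-second notes.
Express everything in thirty-second notes: dotted quarter note = 12; a full eighth-note triplet (3 notes) (three triplet eighths span one quarter) = 8; whole = 32; dotted whole rest = 48; thirty-second rest = 1; dotted quarter = 12; dotted eighth note = 6; eighth note = 4; thirty-second = 1; dotted whole = 48; dotted half = 24.
Total: 12 + 8 + 32 + 48 + 1 + 12 + 6 + 4 + 1 + 48 + 24 = 196.
196 ÷ 16 = 12 complete bars with 4 thirty-second notes remaining.

4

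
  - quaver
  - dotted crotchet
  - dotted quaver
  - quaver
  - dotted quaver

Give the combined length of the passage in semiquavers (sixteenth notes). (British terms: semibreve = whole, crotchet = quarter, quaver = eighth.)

Express everything in sixteenth notes: quaver = 2; dotted crotchet = 6; dotted quaver = 3; quaver = 2; dotted quaver = 3.
Adding: 2 + 6 + 3 + 2 + 3 = 16 sixteenth notes.

16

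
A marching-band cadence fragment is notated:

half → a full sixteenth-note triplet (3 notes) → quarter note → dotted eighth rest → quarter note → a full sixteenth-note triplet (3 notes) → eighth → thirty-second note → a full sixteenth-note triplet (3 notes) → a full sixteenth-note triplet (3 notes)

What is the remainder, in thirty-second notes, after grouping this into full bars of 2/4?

One bar of 2/4 = 16 thirty-second notes.
Each duration in thirty-second notes: half = 16; a full sixteenth-note triplet (3 notes) (three triplet sixteenths span one eighth) = 4; quarter note = 8; dotted eighth rest = 6; quarter note = 8; a full sixteenth-note triplet (3 notes) (three triplet sixteenths span one eighth) = 4; eighth = 4; thirty-second note = 1; a full sixteenth-note triplet (3 notes) (three triplet sixteenths span one eighth) = 4; a full sixteenth-note triplet (3 notes) (three triplet sixteenths span one eighth) = 4.
Adding: 16 + 4 + 8 + 6 + 8 + 4 + 4 + 1 + 4 + 4 = 59.
59 ÷ 16 = 3 complete bars with 11 thirty-second notes remaining.

11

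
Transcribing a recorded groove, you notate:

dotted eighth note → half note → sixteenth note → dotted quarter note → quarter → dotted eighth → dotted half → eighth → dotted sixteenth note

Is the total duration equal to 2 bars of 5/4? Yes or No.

One bar of 5/4 = 40 thirty-second notes, so 2 bars = 80.
Each duration in thirty-second notes: dotted eighth note = 6; half note = 16; sixteenth note = 2; dotted quarter note = 12; quarter = 8; dotted eighth = 6; dotted half = 24; eighth = 4; dotted sixteenth note = 3.
Total: 6 + 16 + 2 + 12 + 8 + 6 + 24 + 4 + 3 = 81.
81 exceeds 80, so the answer is No.

No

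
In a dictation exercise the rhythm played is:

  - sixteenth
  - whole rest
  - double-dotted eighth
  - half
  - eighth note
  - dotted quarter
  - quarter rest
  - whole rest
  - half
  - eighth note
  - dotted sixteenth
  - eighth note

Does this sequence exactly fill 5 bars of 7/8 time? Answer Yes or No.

Yes

One bar of 7/8 = 28 thirty-second notes, so 5 bars = 140.
Working in thirty-second notes: sixteenth = 2; whole rest = 32; double-dotted eighth = 7; half = 16; eighth note = 4; dotted quarter = 12; quarter rest = 8; whole rest = 32; half = 16; eighth note = 4; dotted sixteenth = 3; eighth note = 4.
Altogether 2 + 32 + 7 + 16 + 4 + 12 + 8 + 32 + 16 + 4 + 3 + 4 = 140.
140 equals 140, so the answer is Yes.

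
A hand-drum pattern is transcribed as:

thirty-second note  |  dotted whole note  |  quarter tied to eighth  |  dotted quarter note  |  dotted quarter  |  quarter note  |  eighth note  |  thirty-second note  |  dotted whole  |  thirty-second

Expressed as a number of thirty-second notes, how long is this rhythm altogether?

147

Express everything in thirty-second notes: thirty-second note = 1; dotted whole note = 48; quarter tied to eighth (quarter + eighth) = 12; dotted quarter note = 12; dotted quarter = 12; quarter note = 8; eighth note = 4; thirty-second note = 1; dotted whole = 48; thirty-second = 1.
Total: 1 + 48 + 12 + 12 + 12 + 8 + 4 + 1 + 48 + 1 = 147 thirty-second notes.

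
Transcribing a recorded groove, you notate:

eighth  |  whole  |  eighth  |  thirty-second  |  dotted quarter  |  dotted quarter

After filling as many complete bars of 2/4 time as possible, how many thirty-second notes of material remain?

One bar of 2/4 = 16 thirty-second notes.
Each duration in thirty-second notes: eighth = 4; whole = 32; eighth = 4; thirty-second = 1; dotted quarter = 12; dotted quarter = 12.
Adding: 4 + 32 + 4 + 1 + 12 + 12 = 65.
65 ÷ 16 = 4 complete bars with 1 thirty-second note remaining.

1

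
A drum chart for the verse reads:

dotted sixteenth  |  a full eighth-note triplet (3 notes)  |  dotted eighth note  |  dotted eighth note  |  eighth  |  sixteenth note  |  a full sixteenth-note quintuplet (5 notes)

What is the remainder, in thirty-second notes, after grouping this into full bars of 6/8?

13

One bar of 6/8 = 24 thirty-second notes.
Working in thirty-second notes: dotted sixteenth = 3; a full eighth-note triplet (3 notes) (three triplet eighths span one quarter) = 8; dotted eighth note = 6; dotted eighth note = 6; eighth = 4; sixteenth note = 2; a full sixteenth-note quintuplet (5 notes) (five quintuplet sixteenths span one quarter) = 8.
Total: 3 + 8 + 6 + 6 + 4 + 2 + 8 = 37.
37 ÷ 24 = 1 complete bar with 13 thirty-second notes remaining.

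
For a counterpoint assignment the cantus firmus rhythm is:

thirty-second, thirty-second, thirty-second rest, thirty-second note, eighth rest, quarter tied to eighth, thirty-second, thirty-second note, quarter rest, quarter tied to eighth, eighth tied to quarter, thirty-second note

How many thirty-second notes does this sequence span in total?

55

Each duration in thirty-second notes: thirty-second = 1; thirty-second = 1; thirty-second rest = 1; thirty-second note = 1; eighth rest = 4; quarter tied to eighth (quarter + eighth) = 12; thirty-second = 1; thirty-second note = 1; quarter rest = 8; quarter tied to eighth (quarter + eighth) = 12; eighth tied to quarter (eighth + quarter) = 12; thirty-second note = 1.
Adding: 1 + 1 + 1 + 1 + 4 + 12 + 1 + 1 + 8 + 12 + 12 + 1 = 55 thirty-second notes.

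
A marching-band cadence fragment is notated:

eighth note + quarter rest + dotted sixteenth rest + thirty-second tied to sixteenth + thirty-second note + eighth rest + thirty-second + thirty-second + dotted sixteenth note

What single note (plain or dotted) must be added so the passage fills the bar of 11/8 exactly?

The bar of 11/8 = 44 thirty-second notes.
In thirty-second notes: eighth note = 4; quarter rest = 8; dotted sixteenth rest = 3; thirty-second tied to sixteenth (thirty-second + sixteenth) = 3; thirty-second note = 1; eighth rest = 4; thirty-second = 1; thirty-second = 1; dotted sixteenth note = 3.
Adding: 4 + 8 + 3 + 3 + 1 + 4 + 1 + 1 + 3 = 28.
Remaining: 44 − 28 = 16 thirty-second notes, which is a half note.

half note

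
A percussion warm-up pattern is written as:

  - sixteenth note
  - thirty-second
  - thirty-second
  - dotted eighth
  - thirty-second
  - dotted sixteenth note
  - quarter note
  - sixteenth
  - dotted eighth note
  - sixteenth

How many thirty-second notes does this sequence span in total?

32

Express everything in thirty-second notes: sixteenth note = 2; thirty-second = 1; thirty-second = 1; dotted eighth = 6; thirty-second = 1; dotted sixteenth note = 3; quarter note = 8; sixteenth = 2; dotted eighth note = 6; sixteenth = 2.
Altogether 2 + 1 + 1 + 6 + 1 + 3 + 8 + 2 + 6 + 2 = 32 thirty-second notes.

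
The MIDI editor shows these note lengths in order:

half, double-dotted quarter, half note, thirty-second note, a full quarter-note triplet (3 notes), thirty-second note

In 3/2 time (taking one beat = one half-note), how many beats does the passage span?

4

One half-note beat = 16 thirty-second notes.
In thirty-second notes: half = 16; double-dotted quarter = 14; half note = 16; thirty-second note = 1; a full quarter-note triplet (3 notes) (three triplet quarters span one half) = 16; thirty-second note = 1.
Altogether 16 + 14 + 16 + 1 + 16 + 1 = 64.
64 ÷ 16 = 4 beats.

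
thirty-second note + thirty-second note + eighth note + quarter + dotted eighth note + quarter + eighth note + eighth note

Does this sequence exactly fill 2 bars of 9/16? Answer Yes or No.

Yes

One bar of 9/16 = 18 thirty-second notes, so 2 bars = 36.
In thirty-second notes: thirty-second note = 1; thirty-second note = 1; eighth note = 4; quarter = 8; dotted eighth note = 6; quarter = 8; eighth note = 4; eighth note = 4.
Adding: 1 + 1 + 4 + 8 + 6 + 8 + 4 + 4 = 36.
36 equals 36, so the answer is Yes.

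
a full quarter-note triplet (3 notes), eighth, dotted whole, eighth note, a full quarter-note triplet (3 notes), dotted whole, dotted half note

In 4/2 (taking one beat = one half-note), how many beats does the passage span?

10

One half-note beat = 4 eighth notes.
Each duration in eighth notes: a full quarter-note triplet (3 notes) (three triplet quarters span one half) = 4; eighth = 1; dotted whole = 12; eighth note = 1; a full quarter-note triplet (3 notes) (three triplet quarters span one half) = 4; dotted whole = 12; dotted half note = 6.
Sum: 4 + 1 + 12 + 1 + 4 + 12 + 6 = 40.
40 ÷ 4 = 10 beats.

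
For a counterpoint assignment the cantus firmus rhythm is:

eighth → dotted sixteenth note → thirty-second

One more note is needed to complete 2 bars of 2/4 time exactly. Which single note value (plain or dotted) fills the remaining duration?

dotted half note

2 bars of 2/4 = 32 thirty-second notes.
In thirty-second notes: eighth = 4; dotted sixteenth note = 3; thirty-second = 1.
Adding: 4 + 3 + 1 = 8.
Remaining: 32 − 8 = 24 thirty-second notes, which is a dotted half note.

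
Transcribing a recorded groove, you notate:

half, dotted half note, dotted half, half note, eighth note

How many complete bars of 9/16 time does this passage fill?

4

One bar of 9/16 = 9 sixteenth notes.
In sixteenth notes: half = 8; dotted half note = 12; dotted half = 12; half note = 8; eighth note = 2.
Altogether 8 + 12 + 12 + 8 + 2 = 42.
42 ÷ 9 = 4 complete bars with 6 left over.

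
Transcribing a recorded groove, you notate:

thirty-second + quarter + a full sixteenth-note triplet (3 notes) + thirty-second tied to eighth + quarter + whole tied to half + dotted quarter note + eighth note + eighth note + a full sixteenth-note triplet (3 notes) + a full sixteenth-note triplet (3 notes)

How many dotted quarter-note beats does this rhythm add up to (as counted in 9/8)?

One dotted quarter-note beat = 12 thirty-second notes.
Working in thirty-second notes: thirty-second = 1; quarter = 8; a full sixteenth-note triplet (3 notes) (three triplet sixteenths span one eighth) = 4; thirty-second tied to eighth (thirty-second + eighth) = 5; quarter = 8; whole tied to half (whole + half) = 48; dotted quarter note = 12; eighth note = 4; eighth note = 4; a full sixteenth-note triplet (3 notes) (three triplet sixteenths span one eighth) = 4; a full sixteenth-note triplet (3 notes) (three triplet sixteenths span one eighth) = 4.
Total: 1 + 8 + 4 + 5 + 8 + 48 + 12 + 4 + 4 + 4 + 4 = 102.
102 ÷ 12 = 8.5 beats.

8.5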